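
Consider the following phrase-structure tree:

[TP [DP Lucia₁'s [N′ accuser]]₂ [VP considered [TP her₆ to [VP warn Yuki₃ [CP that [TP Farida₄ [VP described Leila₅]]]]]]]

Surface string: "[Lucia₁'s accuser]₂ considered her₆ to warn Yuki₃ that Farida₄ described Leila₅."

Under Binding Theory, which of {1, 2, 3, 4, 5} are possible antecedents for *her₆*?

{1}

*her* is a pronoun, so Principle B applies: it must be free in its binding domain.
Binding domain of *her₆*: the matrix TP, whose subject is [Lucia₁'s accuser]₂.
*Lucia₁* and the pronoun do not c-command one another → neither Principle B nor Principle C is at stake; coindexation permitted.
*[Lucia₁'s accuser]₂* c-commands the pronoun within its binding domain → coindexation would violate Principle B.
*Yuki₃*: the pronoun c-commands this R-expression → coindexation would violate Principle C on *Yuki₃*.
*Farida₄*: the pronoun c-commands this R-expression → coindexation would violate Principle C on *Farida₄*.
*Leila₅*: the pronoun c-commands this R-expression → coindexation would violate Principle C on *Leila₅*.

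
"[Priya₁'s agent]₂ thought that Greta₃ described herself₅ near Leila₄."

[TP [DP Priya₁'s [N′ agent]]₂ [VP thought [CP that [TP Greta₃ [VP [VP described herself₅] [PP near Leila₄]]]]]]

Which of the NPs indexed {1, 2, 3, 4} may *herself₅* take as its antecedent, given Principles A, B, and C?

*herself* is an anaphor, so Principle A applies: it must be bound in its binding domain.
Binding domain of *herself₅*: the embedded TP, whose subject is Greta₃.
*Priya₁* does not c-command the anaphor → cannot bind it.
*[Priya₁'s agent]₂* c-commands the anaphor but is outside its binding domain → cannot satisfy Principle A.
*Greta₃* c-commands the anaphor within its binding domain → licit binder.
*Leila₄* does not c-command the anaphor → cannot bind it.

{3}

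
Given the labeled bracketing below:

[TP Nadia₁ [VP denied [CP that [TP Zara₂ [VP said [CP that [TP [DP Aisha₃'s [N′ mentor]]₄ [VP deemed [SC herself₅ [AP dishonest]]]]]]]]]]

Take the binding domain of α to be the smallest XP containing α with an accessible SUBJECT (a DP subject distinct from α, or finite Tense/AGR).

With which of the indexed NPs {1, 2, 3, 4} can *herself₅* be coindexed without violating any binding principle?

{4}

*herself* is an anaphor, so Principle A applies: it must be bound in its binding domain.
Binding domain of *herself₅*: the embedded TP, whose subject is [Aisha₃'s mentor]₄.
*Nadia₁* c-commands the anaphor but is outside its binding domain → cannot satisfy Principle A.
*Zara₂* c-commands the anaphor but is outside its binding domain → cannot satisfy Principle A.
*Aisha₃* does not c-command the anaphor → cannot bind it.
*[Aisha₃'s mentor]₄* c-commands the anaphor within its binding domain → licit binder.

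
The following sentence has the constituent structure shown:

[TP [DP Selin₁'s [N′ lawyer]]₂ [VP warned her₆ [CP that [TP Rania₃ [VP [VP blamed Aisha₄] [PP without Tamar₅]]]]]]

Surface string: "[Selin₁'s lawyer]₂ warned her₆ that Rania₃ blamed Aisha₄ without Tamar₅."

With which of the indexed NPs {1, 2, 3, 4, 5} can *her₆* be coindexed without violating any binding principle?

*her* is a pronoun, so Principle B applies: it must be free in its binding domain.
Binding domain of *her₆*: the matrix TP, whose subject is [Selin₁'s lawyer]₂.
*Selin₁* and the pronoun do not c-command one another → neither Principle B nor Principle C is at stake; coindexation permitted.
*[Selin₁'s lawyer]₂* c-commands the pronoun within its binding domain → coindexation would violate Principle B.
*Rania₃*: the pronoun c-commands this R-expression → coindexation would violate Principle C on *Rania₃*.
*Aisha₄*: the pronoun c-commands this R-expression → coindexation would violate Principle C on *Aisha₄*.
*Tamar₅*: the pronoun c-commands this R-expression → coindexation would violate Principle C on *Tamar₅*.

{1}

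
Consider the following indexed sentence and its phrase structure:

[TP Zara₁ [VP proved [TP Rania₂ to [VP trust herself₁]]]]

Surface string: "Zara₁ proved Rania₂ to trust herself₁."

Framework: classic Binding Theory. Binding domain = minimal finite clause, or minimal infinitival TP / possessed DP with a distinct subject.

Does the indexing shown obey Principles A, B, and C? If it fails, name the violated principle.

Principle A

The two coindexed NPs are *Zara₁* and *herself₁*.
*herself₁* is an anaphor. Principle A requires it to be bound within its binding domain — the embedded TP, whose subject is Rania₂.
Within that domain it is c-commanded by *Rania₂*, which does not share its index.
*Zara₁* does c-command the anaphor, but from outside its binding domain.
The anaphor is unbound in its domain → Principle A violation.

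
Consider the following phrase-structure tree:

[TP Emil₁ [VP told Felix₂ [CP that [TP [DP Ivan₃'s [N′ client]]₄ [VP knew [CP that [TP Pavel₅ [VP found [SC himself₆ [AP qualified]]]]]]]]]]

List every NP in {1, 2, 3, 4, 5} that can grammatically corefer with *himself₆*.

{5}

*himself* is an anaphor, so Principle A applies: it must be bound in its binding domain.
Binding domain of *himself₆*: the embedded TP, whose subject is Pavel₅.
*Emil₁* c-commands the anaphor but is outside its binding domain → cannot satisfy Principle A.
*Felix₂* c-commands the anaphor but is outside its binding domain → cannot satisfy Principle A.
*Ivan₃* does not c-command the anaphor → cannot bind it.
*[Ivan₃'s client]₄* c-commands the anaphor but is outside its binding domain → cannot satisfy Principle A.
*Pavel₅* c-commands the anaphor within its binding domain → licit binder.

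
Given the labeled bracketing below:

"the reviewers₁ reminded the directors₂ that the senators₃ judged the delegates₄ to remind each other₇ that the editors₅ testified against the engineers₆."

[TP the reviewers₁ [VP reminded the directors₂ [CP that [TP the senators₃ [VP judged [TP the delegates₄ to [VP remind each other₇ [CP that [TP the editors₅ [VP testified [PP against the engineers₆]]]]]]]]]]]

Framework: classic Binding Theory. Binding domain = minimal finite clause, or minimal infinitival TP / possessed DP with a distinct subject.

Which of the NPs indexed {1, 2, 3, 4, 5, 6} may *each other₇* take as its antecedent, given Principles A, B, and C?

*each other* is an anaphor, so Principle A applies: it must be bound in its binding domain.
Binding domain of *each other₇*: the embedded TP, whose subject is the delegates₄.
*the reviewers₁* c-commands the anaphor but is outside its binding domain → cannot satisfy Principle A.
*the directors₂* c-commands the anaphor but is outside its binding domain → cannot satisfy Principle A.
*the senators₃* c-commands the anaphor but is outside its binding domain → cannot satisfy Principle A.
*the delegates₄* c-commands the anaphor within its binding domain → licit binder.
*the editors₅* does not c-command the anaphor → cannot bind it.
*the engineers₆* does not c-command the anaphor → cannot bind it.

{4}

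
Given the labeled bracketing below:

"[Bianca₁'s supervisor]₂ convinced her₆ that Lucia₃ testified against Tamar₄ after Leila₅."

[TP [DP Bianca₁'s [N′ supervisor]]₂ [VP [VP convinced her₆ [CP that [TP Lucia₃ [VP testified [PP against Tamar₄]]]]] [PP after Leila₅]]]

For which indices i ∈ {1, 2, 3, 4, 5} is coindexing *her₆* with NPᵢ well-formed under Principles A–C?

{1, 5}

*her* is a pronoun, so Principle B applies: it must be free in its binding domain.
Binding domain of *her₆*: the matrix TP, whose subject is [Bianca₁'s supervisor]₂.
*Bianca₁* and the pronoun do not c-command one another → neither Principle B nor Principle C is at stake; coindexation permitted.
*[Bianca₁'s supervisor]₂* c-commands the pronoun within its binding domain → coindexation would violate Principle B.
*Lucia₃*: the pronoun c-commands this R-expression → coindexation would violate Principle C on *Lucia₃*.
*Tamar₄*: the pronoun c-commands this R-expression → coindexation would violate Principle C on *Tamar₄*.
*Leila₅* and the pronoun do not c-command one another → neither Principle B nor Principle C is at stake; coindexation permitted.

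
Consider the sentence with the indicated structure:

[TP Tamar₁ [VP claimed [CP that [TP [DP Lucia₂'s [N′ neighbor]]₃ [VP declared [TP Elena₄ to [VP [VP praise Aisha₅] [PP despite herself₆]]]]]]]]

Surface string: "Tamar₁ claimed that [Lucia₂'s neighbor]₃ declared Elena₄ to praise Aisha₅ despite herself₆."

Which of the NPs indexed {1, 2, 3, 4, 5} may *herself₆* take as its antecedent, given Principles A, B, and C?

{4}

*herself* is an anaphor, so Principle A applies: it must be bound in its binding domain.
Binding domain of *herself₆*: the embedded TP, whose subject is Elena₄.
*Tamar₁* c-commands the anaphor but is outside its binding domain → cannot satisfy Principle A.
*Lucia₂* does not c-command the anaphor → cannot bind it.
*[Lucia₂'s neighbor]₃* c-commands the anaphor but is outside its binding domain → cannot satisfy Principle A.
*Elena₄* c-commands the anaphor within its binding domain → licit binder.
*Aisha₅* does not c-command the anaphor → cannot bind it.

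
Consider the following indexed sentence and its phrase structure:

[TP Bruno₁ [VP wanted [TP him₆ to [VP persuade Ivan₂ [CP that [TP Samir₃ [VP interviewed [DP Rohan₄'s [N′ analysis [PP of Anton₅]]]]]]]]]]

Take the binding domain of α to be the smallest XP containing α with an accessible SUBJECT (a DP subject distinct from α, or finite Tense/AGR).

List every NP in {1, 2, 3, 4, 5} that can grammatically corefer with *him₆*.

*him* is a pronoun, so Principle B applies: it must be free in its binding domain.
Binding domain of *him₆*: the matrix TP, whose subject is Bruno₁.
*Bruno₁* c-commands the pronoun within its binding domain → coindexation would violate Principle B.
*Ivan₂*: the pronoun c-commands this R-expression → coindexation would violate Principle C on *Ivan₂*.
*Samir₃*: the pronoun c-commands this R-expression → coindexation would violate Principle C on *Samir₃*.
*Rohan₄*: the pronoun c-commands this R-expression → coindexation would violate Principle C on *Rohan₄*.
*Anton₅*: the pronoun c-commands this R-expression → coindexation would violate Principle C on *Anton₅*.

none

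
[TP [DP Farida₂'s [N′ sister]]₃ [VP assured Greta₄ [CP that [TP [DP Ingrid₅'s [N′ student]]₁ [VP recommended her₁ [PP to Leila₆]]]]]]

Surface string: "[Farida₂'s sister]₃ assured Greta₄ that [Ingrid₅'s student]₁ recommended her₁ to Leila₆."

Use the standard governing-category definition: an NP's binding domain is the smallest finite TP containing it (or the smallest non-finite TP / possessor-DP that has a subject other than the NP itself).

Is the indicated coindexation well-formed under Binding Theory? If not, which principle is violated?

The two coindexed NPs are *[Ingrid₅'s student]₁* and *her₁*.
*her₁* is a pronoun. Its binding domain is the embedded TP, whose subject is [Ingrid₅'s student]₁.
*[Ingrid₅'s student]₁* c-commands it within that domain and carries the same index.
The pronoun is locally bound → Principle B violation.

Principle B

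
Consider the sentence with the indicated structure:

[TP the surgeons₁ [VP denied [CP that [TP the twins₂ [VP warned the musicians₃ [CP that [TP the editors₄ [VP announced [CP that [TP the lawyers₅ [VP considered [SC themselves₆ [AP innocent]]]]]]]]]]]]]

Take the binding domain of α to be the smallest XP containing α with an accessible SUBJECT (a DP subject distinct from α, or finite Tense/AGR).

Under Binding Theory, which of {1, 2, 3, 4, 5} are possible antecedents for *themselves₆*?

*themselves* is an anaphor, so Principle A applies: it must be bound in its binding domain.
Binding domain of *themselves₆*: the embedded TP, whose subject is the lawyers₅.
*the surgeons₁* c-commands the anaphor but is outside its binding domain → cannot satisfy Principle A.
*the twins₂* c-commands the anaphor but is outside its binding domain → cannot satisfy Principle A.
*the musicians₃* c-commands the anaphor but is outside its binding domain → cannot satisfy Principle A.
*the editors₄* c-commands the anaphor but is outside its binding domain → cannot satisfy Principle A.
*the lawyers₅* c-commands the anaphor within its binding domain → licit binder.

{5}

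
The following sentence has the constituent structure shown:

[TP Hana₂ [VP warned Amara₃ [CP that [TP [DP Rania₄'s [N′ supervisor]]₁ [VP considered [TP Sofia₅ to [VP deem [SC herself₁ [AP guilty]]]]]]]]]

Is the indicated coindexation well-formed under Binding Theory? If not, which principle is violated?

Principle A

The two coindexed NPs are *[Rania₄'s supervisor]₁* and *herself₁*.
*herself₁* is an anaphor. Principle A requires it to be bound within its binding domain — the embedded TP, whose subject is Sofia₅.
Within that domain it is c-commanded by *Sofia₅*, which does not share its index.
*[Rania₄'s supervisor]₁* does c-command the anaphor, but from outside its binding domain.
The anaphor is unbound in its domain → Principle A violation.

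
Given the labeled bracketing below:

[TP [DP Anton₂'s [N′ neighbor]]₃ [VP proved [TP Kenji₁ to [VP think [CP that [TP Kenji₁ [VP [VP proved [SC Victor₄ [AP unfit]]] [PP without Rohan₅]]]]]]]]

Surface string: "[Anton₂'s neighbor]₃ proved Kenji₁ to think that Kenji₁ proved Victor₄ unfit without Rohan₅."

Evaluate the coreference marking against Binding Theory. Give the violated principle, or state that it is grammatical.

Principle C

The two coindexed NPs are *Kenji₁* (the higher occurrence) and *Kenji₁* (the lower occurrence).
*Kenji₁* (the lower occurrence) is an R-expression. Principle C requires it to be free everywhere.
*Kenji₁* (the higher occurrence) c-commands it and carries the same index.
The R-expression is bound → Principle C violation.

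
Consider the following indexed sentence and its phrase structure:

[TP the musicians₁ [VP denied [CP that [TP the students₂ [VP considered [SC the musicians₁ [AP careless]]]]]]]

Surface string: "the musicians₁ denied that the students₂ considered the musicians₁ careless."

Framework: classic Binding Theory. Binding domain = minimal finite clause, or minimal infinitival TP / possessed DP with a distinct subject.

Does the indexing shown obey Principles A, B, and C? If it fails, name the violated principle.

Principle C

The two coindexed NPs are *the musicians₁* (the higher occurrence) and *the musicians₁* (the lower occurrence).
*the musicians₁* (the lower occurrence) is an R-expression. Principle C requires it to be free everywhere.
*the musicians₁* (the higher occurrence) c-commands it and carries the same index.
The R-expression is bound → Principle C violation.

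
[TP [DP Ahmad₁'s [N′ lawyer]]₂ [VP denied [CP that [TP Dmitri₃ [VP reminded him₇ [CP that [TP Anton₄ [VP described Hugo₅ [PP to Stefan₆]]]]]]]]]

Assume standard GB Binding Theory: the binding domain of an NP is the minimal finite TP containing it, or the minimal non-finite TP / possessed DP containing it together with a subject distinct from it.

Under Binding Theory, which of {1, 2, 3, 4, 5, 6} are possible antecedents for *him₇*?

{1, 2}

*him* is a pronoun, so Principle B applies: it must be free in its binding domain.
Binding domain of *him₇*: the embedded TP, whose subject is Dmitri₃.
*Ahmad₁* and the pronoun do not c-command one another → neither Principle B nor Principle C is at stake; coindexation permitted.
*[Ahmad₁'s lawyer]₂* c-commands the pronoun but from outside its binding domain, and is not c-commanded by it → coindexation permitted.
*Dmitri₃* c-commands the pronoun within its binding domain → coindexation would violate Principle B.
*Anton₄*: the pronoun c-commands this R-expression → coindexation would violate Principle C on *Anton₄*.
*Hugo₅*: the pronoun c-commands this R-expression → coindexation would violate Principle C on *Hugo₅*.
*Stefan₆*: the pronoun c-commands this R-expression → coindexation would violate Principle C on *Stefan₆*.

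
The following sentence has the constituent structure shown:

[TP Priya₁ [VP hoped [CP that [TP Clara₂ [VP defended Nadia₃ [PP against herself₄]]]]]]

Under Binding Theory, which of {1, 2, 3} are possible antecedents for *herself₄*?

{2, 3}

*herself* is an anaphor, so Principle A applies: it must be bound in its binding domain.
Binding domain of *herself₄*: the embedded TP, whose subject is Clara₂.
*Priya₁* c-commands the anaphor but is outside its binding domain → cannot satisfy Principle A.
*Clara₂* c-commands the anaphor within its binding domain → licit binder.
*Nadia₃* c-commands the anaphor within its binding domain → licit binder.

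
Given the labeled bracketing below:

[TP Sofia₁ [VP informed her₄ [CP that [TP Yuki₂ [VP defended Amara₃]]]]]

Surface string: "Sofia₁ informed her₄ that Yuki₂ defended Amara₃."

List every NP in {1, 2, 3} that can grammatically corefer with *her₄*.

none

*her* is a pronoun, so Principle B applies: it must be free in its binding domain.
Binding domain of *her₄*: the matrix TP, whose subject is Sofia₁.
*Sofia₁* c-commands the pronoun within its binding domain → coindexation would violate Principle B.
*Yuki₂*: the pronoun c-commands this R-expression → coindexation would violate Principle C on *Yuki₂*.
*Amara₃*: the pronoun c-commands this R-expression → coindexation would violate Principle C on *Amara₃*.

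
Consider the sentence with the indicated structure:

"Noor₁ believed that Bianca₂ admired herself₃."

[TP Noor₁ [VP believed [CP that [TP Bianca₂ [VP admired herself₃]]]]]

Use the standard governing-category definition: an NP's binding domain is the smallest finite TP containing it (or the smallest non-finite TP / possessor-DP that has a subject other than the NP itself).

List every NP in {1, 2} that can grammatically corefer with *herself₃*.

*herself* is an anaphor, so Principle A applies: it must be bound in its binding domain.
Binding domain of *herself₃*: the embedded TP, whose subject is Bianca₂.
*Noor₁* c-commands the anaphor but is outside its binding domain → cannot satisfy Principle A.
*Bianca₂* c-commands the anaphor within its binding domain → licit binder.

{2}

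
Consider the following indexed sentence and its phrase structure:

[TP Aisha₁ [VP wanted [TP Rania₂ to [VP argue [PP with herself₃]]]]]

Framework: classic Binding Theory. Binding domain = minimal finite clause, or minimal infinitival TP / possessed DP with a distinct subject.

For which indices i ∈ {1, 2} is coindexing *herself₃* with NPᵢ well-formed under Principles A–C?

{2}

*herself* is an anaphor, so Principle A applies: it must be bound in its binding domain.
Binding domain of *herself₃*: the embedded TP, whose subject is Rania₂.
*Aisha₁* c-commands the anaphor but is outside its binding domain → cannot satisfy Principle A.
*Rania₂* c-commands the anaphor within its binding domain → licit binder.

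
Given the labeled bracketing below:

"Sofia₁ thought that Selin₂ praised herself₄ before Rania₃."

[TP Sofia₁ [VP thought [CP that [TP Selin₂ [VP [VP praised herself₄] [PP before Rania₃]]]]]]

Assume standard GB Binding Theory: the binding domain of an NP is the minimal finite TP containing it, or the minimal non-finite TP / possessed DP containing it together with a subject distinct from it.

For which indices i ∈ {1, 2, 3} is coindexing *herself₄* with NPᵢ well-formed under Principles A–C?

{2}

*herself* is an anaphor, so Principle A applies: it must be bound in its binding domain.
Binding domain of *herself₄*: the embedded TP, whose subject is Selin₂.
*Sofia₁* c-commands the anaphor but is outside its binding domain → cannot satisfy Principle A.
*Selin₂* c-commands the anaphor within its binding domain → licit binder.
*Rania₃* does not c-command the anaphor → cannot bind it.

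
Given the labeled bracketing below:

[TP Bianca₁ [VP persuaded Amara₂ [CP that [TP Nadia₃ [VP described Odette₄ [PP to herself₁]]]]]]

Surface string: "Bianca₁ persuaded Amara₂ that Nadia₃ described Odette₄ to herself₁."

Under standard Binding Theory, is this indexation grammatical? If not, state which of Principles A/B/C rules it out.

Principle A

The two coindexed NPs are *Bianca₁* and *herself₁*.
*herself₁* is an anaphor. Principle A requires it to be bound within its binding domain — the embedded TP, whose subject is Nadia₃.
Within that domain it is c-commanded by *Nadia₃*, *Odette₄*, none of which share its index.
*Bianca₁* does c-command the anaphor, but from outside its binding domain.
The anaphor is unbound in its domain → Principle A violation.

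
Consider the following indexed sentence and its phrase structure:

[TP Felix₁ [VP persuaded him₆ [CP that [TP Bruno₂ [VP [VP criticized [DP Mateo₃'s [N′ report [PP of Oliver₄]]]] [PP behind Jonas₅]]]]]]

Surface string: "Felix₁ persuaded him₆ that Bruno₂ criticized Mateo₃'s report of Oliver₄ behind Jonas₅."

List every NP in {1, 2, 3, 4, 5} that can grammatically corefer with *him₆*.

*him* is a pronoun, so Principle B applies: it must be free in its binding domain.
Binding domain of *him₆*: the matrix TP, whose subject is Felix₁.
*Felix₁* c-commands the pronoun within its binding domain → coindexation would violate Principle B.
*Bruno₂*: the pronoun c-commands this R-expression → coindexation would violate Principle C on *Bruno₂*.
*Mateo₃*: the pronoun c-commands this R-expression → coindexation would violate Principle C on *Mateo₃*.
*Oliver₄*: the pronoun c-commands this R-expression → coindexation would violate Principle C on *Oliver₄*.
*Jonas₅*: the pronoun c-commands this R-expression → coindexation would violate Principle C on *Jonas₅*.

none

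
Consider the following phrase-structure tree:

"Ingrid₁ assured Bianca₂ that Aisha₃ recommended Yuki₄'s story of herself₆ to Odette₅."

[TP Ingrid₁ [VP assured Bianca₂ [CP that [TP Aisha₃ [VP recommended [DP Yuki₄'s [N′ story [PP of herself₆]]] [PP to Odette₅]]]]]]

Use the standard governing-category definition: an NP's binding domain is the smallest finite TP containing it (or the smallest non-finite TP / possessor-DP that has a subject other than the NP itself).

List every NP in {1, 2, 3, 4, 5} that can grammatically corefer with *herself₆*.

*herself* is an anaphor, so Principle A applies: it must be bound in its binding domain.
Binding domain of *herself₆*: the possessed DP, whose subject is Yuki₄.
*Ingrid₁* c-commands the anaphor but is outside its binding domain → cannot satisfy Principle A.
*Bianca₂* c-commands the anaphor but is outside its binding domain → cannot satisfy Principle A.
*Aisha₃* c-commands the anaphor but is outside its binding domain → cannot satisfy Principle A.
*Yuki₄* c-commands the anaphor within its binding domain → licit binder.
*Odette₅* does not c-command the anaphor → cannot bind it.

{4}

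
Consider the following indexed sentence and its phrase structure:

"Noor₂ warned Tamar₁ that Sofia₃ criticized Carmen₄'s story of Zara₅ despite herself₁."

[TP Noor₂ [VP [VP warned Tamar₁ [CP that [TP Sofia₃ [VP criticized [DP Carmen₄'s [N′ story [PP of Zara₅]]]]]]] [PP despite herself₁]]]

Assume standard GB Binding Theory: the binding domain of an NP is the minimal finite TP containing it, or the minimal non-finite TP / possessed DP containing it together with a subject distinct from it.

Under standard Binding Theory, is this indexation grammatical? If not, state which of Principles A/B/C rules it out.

Principle A

The two coindexed NPs are *Tamar₁* and *herself₁*.
*herself₁* is an anaphor. Principle A requires it to be bound within its binding domain — the matrix TP, whose subject is Noor₂.
Within that domain it is c-commanded by *Noor₂*, which does not share its index.
*Tamar₁* does not c-command the anaphor at all.
The anaphor is unbound in its domain → Principle A violation.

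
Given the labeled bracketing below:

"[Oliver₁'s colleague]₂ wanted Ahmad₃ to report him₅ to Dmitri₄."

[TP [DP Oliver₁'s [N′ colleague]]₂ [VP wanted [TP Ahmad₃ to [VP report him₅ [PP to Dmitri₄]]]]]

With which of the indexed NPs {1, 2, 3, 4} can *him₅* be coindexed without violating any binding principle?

{1, 2}

*him* is a pronoun, so Principle B applies: it must be free in its binding domain.
Binding domain of *him₅*: the embedded TP, whose subject is Ahmad₃.
*Oliver₁* and the pronoun do not c-command one another → neither Principle B nor Principle C is at stake; coindexation permitted.
*[Oliver₁'s colleague]₂* c-commands the pronoun but from outside its binding domain, and is not c-commanded by it → coindexation permitted.
*Ahmad₃* c-commands the pronoun within its binding domain → coindexation would violate Principle B.
*Dmitri₄*: the pronoun c-commands this R-expression → coindexation would violate Principle C on *Dmitri₄*.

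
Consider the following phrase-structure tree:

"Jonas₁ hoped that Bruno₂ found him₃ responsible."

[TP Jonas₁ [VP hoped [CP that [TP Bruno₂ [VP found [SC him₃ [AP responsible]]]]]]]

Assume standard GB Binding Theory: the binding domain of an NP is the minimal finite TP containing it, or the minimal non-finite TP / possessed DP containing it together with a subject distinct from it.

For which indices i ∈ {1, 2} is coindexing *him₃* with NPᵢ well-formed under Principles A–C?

*him* is a pronoun, so Principle B applies: it must be free in its binding domain.
Binding domain of *him₃*: the embedded TP, whose subject is Bruno₂.
*Jonas₁* c-commands the pronoun but from outside its binding domain, and is not c-commanded by it → coindexation permitted.
*Bruno₂* c-commands the pronoun within its binding domain → coindexation would violate Principle B.

{1}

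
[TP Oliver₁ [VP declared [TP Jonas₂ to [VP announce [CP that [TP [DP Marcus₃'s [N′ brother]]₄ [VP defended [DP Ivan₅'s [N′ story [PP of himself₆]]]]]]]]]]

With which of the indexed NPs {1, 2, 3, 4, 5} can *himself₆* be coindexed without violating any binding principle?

*himself* is an anaphor, so Principle A applies: it must be bound in its binding domain.
Binding domain of *himself₆*: the possessed DP, whose subject is Ivan₅.
*Oliver₁* c-commands the anaphor but is outside its binding domain → cannot satisfy Principle A.
*Jonas₂* c-commands the anaphor but is outside its binding domain → cannot satisfy Principle A.
*Marcus₃* does not c-command the anaphor → cannot bind it.
*[Marcus₃'s brother]₄* c-commands the anaphor but is outside its binding domain → cannot satisfy Principle A.
*Ivan₅* c-commands the anaphor within its binding domain → licit binder.

{5}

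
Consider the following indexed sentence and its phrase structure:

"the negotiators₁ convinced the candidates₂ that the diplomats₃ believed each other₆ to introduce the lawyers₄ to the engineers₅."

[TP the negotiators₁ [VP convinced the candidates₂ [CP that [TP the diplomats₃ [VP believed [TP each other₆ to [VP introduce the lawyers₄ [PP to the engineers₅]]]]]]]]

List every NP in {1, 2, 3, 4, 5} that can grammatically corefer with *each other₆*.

{3}

*each other* is an anaphor, so Principle A applies: it must be bound in its binding domain.
Binding domain of *each other₆*: the embedded TP, whose subject is the diplomats₃.
*the negotiators₁* c-commands the anaphor but is outside its binding domain → cannot satisfy Principle A.
*the candidates₂* c-commands the anaphor but is outside its binding domain → cannot satisfy Principle A.
*the diplomats₃* c-commands the anaphor within its binding domain → licit binder.
*the lawyers₄* does not c-command the anaphor → cannot bind it.
*the engineers₅* does not c-command the anaphor → cannot bind it.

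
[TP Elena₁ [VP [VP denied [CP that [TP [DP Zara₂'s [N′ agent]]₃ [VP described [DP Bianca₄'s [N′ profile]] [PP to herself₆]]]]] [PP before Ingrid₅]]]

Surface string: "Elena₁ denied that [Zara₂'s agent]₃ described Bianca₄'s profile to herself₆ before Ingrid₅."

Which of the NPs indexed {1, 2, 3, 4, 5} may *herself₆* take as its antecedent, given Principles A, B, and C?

*herself* is an anaphor, so Principle A applies: it must be bound in its binding domain.
Binding domain of *herself₆*: the embedded TP, whose subject is [Zara₂'s agent]₃.
*Elena₁* c-commands the anaphor but is outside its binding domain → cannot satisfy Principle A.
*Zara₂* does not c-command the anaphor → cannot bind it.
*[Zara₂'s agent]₃* c-commands the anaphor within its binding domain → licit binder.
*Bianca₄* does not c-command the anaphor → cannot bind it.
*Ingrid₅* does not c-command the anaphor → cannot bind it.

{3}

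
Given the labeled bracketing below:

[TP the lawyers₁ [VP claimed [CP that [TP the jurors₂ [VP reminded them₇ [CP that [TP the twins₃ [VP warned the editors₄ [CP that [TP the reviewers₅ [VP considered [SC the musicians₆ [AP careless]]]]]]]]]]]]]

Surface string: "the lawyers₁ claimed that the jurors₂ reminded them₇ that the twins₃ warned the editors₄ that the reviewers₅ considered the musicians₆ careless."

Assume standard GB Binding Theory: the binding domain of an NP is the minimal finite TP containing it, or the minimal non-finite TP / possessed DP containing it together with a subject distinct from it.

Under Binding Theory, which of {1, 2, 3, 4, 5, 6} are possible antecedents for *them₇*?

*them* is a pronoun, so Principle B applies: it must be free in its binding domain.
Binding domain of *them₇*: the embedded TP, whose subject is the jurors₂.
*the lawyers₁* c-commands the pronoun but from outside its binding domain, and is not c-commanded by it → coindexation permitted.
*the jurors₂* c-commands the pronoun within its binding domain → coindexation would violate Principle B.
*the twins₃*: the pronoun c-commands this R-expression → coindexation would violate Principle C on *the twins₃*.
*the editors₄*: the pronoun c-commands this R-expression → coindexation would violate Principle C on *the editors₄*.
*the reviewers₅*: the pronoun c-commands this R-expression → coindexation would violate Principle C on *the reviewers₅*.
*the musicians₆*: the pronoun c-commands this R-expression → coindexation would violate Principle C on *the musicians₆*.

{1}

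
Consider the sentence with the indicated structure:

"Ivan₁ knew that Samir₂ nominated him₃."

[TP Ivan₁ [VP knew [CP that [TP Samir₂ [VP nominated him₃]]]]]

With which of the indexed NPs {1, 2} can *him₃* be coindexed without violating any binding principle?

*him* is a pronoun, so Principle B applies: it must be free in its binding domain.
Binding domain of *him₃*: the embedded TP, whose subject is Samir₂.
*Ivan₁* c-commands the pronoun but from outside its binding domain, and is not c-commanded by it → coindexation permitted.
*Samir₂* c-commands the pronoun within its binding domain → coindexation would violate Principle B.

{1}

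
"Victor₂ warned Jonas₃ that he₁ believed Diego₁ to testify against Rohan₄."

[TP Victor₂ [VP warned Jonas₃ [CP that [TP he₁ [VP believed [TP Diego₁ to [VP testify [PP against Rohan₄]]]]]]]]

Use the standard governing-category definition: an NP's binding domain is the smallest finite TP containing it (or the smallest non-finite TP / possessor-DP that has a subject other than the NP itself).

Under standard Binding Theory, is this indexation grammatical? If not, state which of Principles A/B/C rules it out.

Principle C

The two coindexed NPs are *he₁* and *Diego₁*.
*Diego₁* is an R-expression. Principle C requires it to be free everywhere.
*he₁* c-commands it and carries the same index.
The R-expression is bound → Principle C violation.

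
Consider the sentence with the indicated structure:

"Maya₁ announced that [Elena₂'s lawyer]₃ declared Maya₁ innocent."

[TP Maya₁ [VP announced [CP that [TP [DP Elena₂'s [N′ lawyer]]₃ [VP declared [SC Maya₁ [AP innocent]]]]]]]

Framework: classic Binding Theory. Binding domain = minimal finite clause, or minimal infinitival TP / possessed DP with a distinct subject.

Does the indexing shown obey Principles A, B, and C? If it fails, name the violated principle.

The two coindexed NPs are *Maya₁* (the lower occurrence) and *Maya₁* (the higher occurrence).
*Maya₁* (the lower occurrence) is an R-expression. Principle C requires it to be free everywhere.
*Maya₁* (the higher occurrence) c-commands it and carries the same index.
The R-expression is bound → Principle C violation.

Principle C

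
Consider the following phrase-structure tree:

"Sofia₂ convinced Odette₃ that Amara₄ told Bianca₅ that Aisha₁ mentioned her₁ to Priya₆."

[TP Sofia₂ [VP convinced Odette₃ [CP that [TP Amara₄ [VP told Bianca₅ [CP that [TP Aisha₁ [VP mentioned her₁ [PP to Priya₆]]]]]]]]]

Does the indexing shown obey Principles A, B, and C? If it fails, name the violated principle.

The two coindexed NPs are *Aisha₁* and *her₁*.
*her₁* is a pronoun. Its binding domain is the embedded TP, whose subject is Aisha₁.
*Aisha₁* c-commands it within that domain and carries the same index.
The pronoun is locally bound → Principle B violation.

Principle B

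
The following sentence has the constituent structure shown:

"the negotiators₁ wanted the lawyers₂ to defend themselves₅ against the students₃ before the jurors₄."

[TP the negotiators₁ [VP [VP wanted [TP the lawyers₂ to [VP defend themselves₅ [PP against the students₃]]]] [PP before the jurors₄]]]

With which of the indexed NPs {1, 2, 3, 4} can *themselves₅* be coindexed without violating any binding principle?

*themselves* is an anaphor, so Principle A applies: it must be bound in its binding domain.
Binding domain of *themselves₅*: the embedded TP, whose subject is the lawyers₂.
*the negotiators₁* c-commands the anaphor but is outside its binding domain → cannot satisfy Principle A.
*the lawyers₂* c-commands the anaphor within its binding domain → licit binder.
*the students₃* does not c-command the anaphor → cannot bind it.
*the jurors₄* does not c-command the anaphor → cannot bind it.

{2}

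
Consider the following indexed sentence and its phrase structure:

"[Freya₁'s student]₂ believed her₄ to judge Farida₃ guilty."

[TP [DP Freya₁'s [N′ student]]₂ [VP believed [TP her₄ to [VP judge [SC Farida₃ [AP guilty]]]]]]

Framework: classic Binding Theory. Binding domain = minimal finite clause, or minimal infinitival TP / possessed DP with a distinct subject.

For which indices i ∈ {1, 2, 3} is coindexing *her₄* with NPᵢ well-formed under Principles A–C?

{1}

*her* is a pronoun, so Principle B applies: it must be free in its binding domain.
Binding domain of *her₄*: the matrix TP, whose subject is [Freya₁'s student]₂.
*Freya₁* and the pronoun do not c-command one another → neither Principle B nor Principle C is at stake; coindexation permitted.
*[Freya₁'s student]₂* c-commands the pronoun within its binding domain → coindexation would violate Principle B.
*Farida₃*: the pronoun c-commands this R-expression → coindexation would violate Principle C on *Farida₃*.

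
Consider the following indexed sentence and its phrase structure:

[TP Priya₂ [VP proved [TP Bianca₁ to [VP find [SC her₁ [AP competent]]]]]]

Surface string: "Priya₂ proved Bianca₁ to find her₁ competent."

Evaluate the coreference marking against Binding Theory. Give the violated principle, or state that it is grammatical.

Principle B

The two coindexed NPs are *Bianca₁* and *her₁*.
*her₁* is a pronoun. Its binding domain is the embedded TP, whose subject is Bianca₁.
*Bianca₁* c-commands it within that domain and carries the same index.
The pronoun is locally bound → Principle B violation.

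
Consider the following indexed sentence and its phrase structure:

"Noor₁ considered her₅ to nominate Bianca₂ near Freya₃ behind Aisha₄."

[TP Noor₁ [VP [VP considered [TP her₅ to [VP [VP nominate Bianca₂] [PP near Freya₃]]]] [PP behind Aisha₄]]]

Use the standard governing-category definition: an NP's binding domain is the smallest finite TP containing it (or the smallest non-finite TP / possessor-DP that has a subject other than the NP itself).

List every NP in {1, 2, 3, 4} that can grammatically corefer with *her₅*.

*her* is a pronoun, so Principle B applies: it must be free in its binding domain.
Binding domain of *her₅*: the matrix TP, whose subject is Noor₁.
*Noor₁* c-commands the pronoun within its binding domain → coindexation would violate Principle B.
*Bianca₂*: the pronoun c-commands this R-expression → coindexation would violate Principle C on *Bianca₂*.
*Freya₃*: the pronoun c-commands this R-expression → coindexation would violate Principle C on *Freya₃*.
*Aisha₄* and the pronoun do not c-command one another → neither Principle B nor Principle C is at stake; coindexation permitted.

{4}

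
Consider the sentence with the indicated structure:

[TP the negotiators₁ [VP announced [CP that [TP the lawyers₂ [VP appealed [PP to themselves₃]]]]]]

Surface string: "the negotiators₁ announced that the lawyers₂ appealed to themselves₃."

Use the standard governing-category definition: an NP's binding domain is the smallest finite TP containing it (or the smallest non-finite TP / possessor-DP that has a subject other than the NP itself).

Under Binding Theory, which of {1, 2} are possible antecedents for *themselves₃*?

{2}

*themselves* is an anaphor, so Principle A applies: it must be bound in its binding domain.
Binding domain of *themselves₃*: the embedded TP, whose subject is the lawyers₂.
*the negotiators₁* c-commands the anaphor but is outside its binding domain → cannot satisfy Principle A.
*the lawyers₂* c-commands the anaphor within its binding domain → licit binder.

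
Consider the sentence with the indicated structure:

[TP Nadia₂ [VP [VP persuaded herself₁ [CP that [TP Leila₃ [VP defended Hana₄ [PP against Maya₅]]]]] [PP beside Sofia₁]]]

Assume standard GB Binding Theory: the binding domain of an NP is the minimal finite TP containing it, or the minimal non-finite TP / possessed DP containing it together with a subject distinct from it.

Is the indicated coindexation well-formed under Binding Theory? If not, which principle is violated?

Principle A

The two coindexed NPs are *Sofia₁* and *herself₁*.
*herself₁* is an anaphor. Principle A requires it to be bound within its binding domain — the matrix TP, whose subject is Nadia₂.
Within that domain it is c-commanded by *Nadia₂*, which does not share its index.
*Sofia₁* does not c-command the anaphor at all.
The anaphor is unbound in its domain → Principle A violation.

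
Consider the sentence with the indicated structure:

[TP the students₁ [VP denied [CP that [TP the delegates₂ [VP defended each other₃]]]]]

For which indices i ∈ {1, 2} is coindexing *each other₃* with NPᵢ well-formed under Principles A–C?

{2}

*each other* is an anaphor, so Principle A applies: it must be bound in its binding domain.
Binding domain of *each other₃*: the embedded TP, whose subject is the delegates₂.
*the students₁* c-commands the anaphor but is outside its binding domain → cannot satisfy Principle A.
*the delegates₂* c-commands the anaphor within its binding domain → licit binder.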